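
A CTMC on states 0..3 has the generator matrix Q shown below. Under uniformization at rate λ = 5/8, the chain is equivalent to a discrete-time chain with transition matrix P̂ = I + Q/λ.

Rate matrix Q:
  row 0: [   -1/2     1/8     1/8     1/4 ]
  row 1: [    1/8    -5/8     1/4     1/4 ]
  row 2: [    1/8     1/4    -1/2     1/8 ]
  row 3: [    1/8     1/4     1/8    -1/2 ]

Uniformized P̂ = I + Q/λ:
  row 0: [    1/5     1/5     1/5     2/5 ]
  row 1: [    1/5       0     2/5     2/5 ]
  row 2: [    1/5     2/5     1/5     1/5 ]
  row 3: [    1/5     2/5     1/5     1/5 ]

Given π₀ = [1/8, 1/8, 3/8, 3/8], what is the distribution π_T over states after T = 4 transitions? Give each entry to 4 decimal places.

π = [0.2000, 0.2528, 0.2536, 0.2936]

t=0: π = [0.1250, 0.1250, 0.3750, 0.3750]
t=1: π = [0.2000, 0.3250, 0.2250, 0.2500]
t=2: π = [0.2000, 0.2300, 0.2650, 0.3050]
t=3: π = [0.2000, 0.2680, 0.2460, 0.2860]
t=4: π = [0.2000, 0.2528, 0.2536, 0.2936]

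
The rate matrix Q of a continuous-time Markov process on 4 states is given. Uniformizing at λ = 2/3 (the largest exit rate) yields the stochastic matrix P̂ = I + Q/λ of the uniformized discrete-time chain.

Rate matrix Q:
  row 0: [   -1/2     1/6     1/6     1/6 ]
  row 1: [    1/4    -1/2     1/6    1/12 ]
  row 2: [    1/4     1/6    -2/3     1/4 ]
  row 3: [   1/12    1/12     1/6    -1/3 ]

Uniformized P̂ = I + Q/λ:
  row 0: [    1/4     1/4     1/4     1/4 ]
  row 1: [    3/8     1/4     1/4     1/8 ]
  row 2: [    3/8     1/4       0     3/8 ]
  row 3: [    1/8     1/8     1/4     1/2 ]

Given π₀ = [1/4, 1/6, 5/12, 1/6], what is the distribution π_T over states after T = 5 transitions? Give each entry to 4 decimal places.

t=0: π = [0.2500, 0.1667, 0.4167, 0.1667]
t=1: π = [0.3021, 0.2292, 0.1458, 0.3229]
t=2: π = [0.2565, 0.2096, 0.2135, 0.3203]
t=3: π = [0.2629, 0.2100, 0.1966, 0.3306]
t=4: π = [0.2595, 0.2087, 0.2008, 0.3310]
t=5: π = [0.2598, 0.2086, 0.1998, 0.3318]

π = [0.2598, 0.2086, 0.1998, 0.3318]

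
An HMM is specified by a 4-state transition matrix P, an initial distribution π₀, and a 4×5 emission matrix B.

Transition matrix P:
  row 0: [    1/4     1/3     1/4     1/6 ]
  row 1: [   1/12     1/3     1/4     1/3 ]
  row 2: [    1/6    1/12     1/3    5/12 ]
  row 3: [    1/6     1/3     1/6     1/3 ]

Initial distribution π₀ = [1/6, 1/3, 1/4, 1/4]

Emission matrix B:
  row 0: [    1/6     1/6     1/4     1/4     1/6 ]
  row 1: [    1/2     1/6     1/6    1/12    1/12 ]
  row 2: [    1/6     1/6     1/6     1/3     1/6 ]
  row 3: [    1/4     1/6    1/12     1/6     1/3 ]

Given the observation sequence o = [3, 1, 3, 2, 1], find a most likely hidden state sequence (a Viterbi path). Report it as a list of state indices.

path = [2, 2, 2, 2, 3]

t=0: δ = [4.167e-02, 2.778e-02, 8.333e-02, 4.167e-02]  (obs o_0=3)
t=1: δ = [2.315e-03, 2.315e-03, 4.630e-03, 5.787e-03]  ψ = [2, 0, 2, 2]  (obs o_1=1)
t=2: δ = [2.411e-04, 1.608e-04, 5.144e-04, 3.215e-04]  ψ = [3, 3, 2, 2]  (obs o_2=3)
t=3: δ = [2.143e-05, 1.786e-05, 2.858e-05, 1.786e-05]  ψ = [2, 3, 2, 2]  (obs o_3=2)
t=4: δ = [8.931e-07, 1.191e-06, 1.588e-06, 1.985e-06]  ψ = [0, 0, 2, 2]  (obs o_4=1)
backtrack: best end state = 3; path = [2, 2, 2, 2, 3]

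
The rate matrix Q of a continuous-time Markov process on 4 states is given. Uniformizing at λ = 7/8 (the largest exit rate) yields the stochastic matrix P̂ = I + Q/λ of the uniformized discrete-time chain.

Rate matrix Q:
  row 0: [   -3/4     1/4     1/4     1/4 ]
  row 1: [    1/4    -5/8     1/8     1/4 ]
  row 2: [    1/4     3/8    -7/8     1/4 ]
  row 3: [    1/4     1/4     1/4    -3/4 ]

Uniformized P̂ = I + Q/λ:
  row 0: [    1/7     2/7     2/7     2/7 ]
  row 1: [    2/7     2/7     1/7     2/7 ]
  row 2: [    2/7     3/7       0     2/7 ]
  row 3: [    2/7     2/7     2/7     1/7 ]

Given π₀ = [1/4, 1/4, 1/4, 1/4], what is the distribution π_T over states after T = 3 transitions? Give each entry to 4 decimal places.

π = [0.2500, 0.3127, 0.1873, 0.2500]

t=0: π = [0.2500, 0.2500, 0.2500, 0.2500]
t=1: π = [0.2500, 0.3214, 0.1786, 0.2500]
t=2: π = [0.2500, 0.3112, 0.1888, 0.2500]
t=3: π = [0.2500, 0.3127, 0.1873, 0.2500]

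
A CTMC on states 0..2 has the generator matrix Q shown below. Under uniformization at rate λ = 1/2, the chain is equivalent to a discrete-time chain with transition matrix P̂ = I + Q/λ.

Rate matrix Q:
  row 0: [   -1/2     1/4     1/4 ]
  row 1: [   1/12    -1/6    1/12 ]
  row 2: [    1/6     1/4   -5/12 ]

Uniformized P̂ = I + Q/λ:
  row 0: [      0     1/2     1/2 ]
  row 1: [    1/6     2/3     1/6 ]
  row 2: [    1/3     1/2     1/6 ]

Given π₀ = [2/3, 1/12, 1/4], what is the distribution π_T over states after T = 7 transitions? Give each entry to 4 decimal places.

t=0: π = [0.6667, 0.0833, 0.2500]
t=1: π = [0.0972, 0.5139, 0.3889]
t=2: π = [0.2153, 0.5856, 0.1991]
t=3: π = [0.1640, 0.5976, 0.2384]
t=4: π = [0.1791, 0.5996, 0.2213]
t=5: π = [0.1737, 0.5999, 0.2264]
t=6: π = [0.1754, 0.6000, 0.2246]
t=7: π = [0.1749, 0.6000, 0.2251]

π = [0.1749, 0.6000, 0.2251]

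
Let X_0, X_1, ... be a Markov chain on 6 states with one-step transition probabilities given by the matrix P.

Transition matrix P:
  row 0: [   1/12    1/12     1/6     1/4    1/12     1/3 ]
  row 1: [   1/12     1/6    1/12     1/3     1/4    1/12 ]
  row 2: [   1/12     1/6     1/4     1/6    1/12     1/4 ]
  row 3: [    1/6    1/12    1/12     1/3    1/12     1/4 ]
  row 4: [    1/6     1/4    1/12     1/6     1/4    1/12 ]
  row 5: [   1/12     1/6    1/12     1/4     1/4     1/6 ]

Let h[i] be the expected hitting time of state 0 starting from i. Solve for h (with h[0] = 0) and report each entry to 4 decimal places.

First-step conditioning: h[0] = 0; for i ≠ 0, h[i] = 1 + Σ_k P[i][k]·h[k].
  h[1] = 1 + 1/6·h[1] + 1/12·h[2] + 1/3·h[3] + 1/4·h[4] + 1/12·h[5]
  h[2] = 1 + 1/6·h[1] + 1/4·h[2] + 1/6·h[3] + 1/12·h[4] + 1/4·h[5]
  h[3] = 1 + 1/12·h[1] + 1/12·h[2] + 1/3·h[3] + 1/12·h[4] + 1/4·h[5]
  h[4] = 1 + 1/4·h[1] + 1/12·h[2] + 1/6·h[3] + 1/4·h[4] + 1/12·h[5]
  h[5] = 1 + 1/6·h[1] + 1/12·h[2] + 1/4·h[3] + 1/4·h[4] + 1/6·h[5]
Solving the 5×5 linear system over states ≠ 0 gives exactly h = [0, 15640/1903, 1464/173, 14540/1903, 1320/173, 15740/1903] (h[0] = 0 is the target).

h = [0.0000, 8.2186, 8.4624, 7.6406, 7.6301, 8.2712]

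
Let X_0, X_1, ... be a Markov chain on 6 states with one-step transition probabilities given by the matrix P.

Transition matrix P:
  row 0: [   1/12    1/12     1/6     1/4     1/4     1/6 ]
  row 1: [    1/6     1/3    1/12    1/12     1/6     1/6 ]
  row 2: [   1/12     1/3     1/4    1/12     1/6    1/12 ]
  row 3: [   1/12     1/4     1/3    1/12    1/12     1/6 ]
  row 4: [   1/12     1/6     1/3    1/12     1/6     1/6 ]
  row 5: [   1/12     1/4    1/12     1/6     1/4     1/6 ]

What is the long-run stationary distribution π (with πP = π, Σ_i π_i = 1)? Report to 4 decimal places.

π = [0.1046, 0.2555, 0.1980, 0.1133, 0.1785, 0.1502]

Balance equations π_j = Σ_i π_i·P[i][j]:
  π_0 = 1/12·π_0 + 1/6·π_1 + 1/12·π_2 + 1/12·π_3 + 1/12·π_4 + 1/12·π_5
  π_1 = 1/12·π_0 + 1/3·π_1 + 1/3·π_2 + 1/4·π_3 + 1/6·π_4 + 1/4·π_5
  π_2 = 1/6·π_0 + 1/12·π_1 + 1/4·π_2 + 1/3·π_3 + 1/3·π_4 + 1/12·π_5
  π_3 = 1/4·π_0 + 1/12·π_1 + 1/12·π_2 + 1/12·π_3 + 1/12·π_4 + 1/6·π_5
  π_4 = 1/4·π_0 + 1/6·π_1 + 1/6·π_2 + 1/12·π_3 + 1/6·π_4 + 1/4·π_5
  normalize: π_0 + π_1 + π_2 + π_3 + π_4 + π_5 = 1
Solving the linear system gives exactly π = [6076/58075, 14837/58075, 11498/58075, 6579/58075, 10364/58075, 8721/58075].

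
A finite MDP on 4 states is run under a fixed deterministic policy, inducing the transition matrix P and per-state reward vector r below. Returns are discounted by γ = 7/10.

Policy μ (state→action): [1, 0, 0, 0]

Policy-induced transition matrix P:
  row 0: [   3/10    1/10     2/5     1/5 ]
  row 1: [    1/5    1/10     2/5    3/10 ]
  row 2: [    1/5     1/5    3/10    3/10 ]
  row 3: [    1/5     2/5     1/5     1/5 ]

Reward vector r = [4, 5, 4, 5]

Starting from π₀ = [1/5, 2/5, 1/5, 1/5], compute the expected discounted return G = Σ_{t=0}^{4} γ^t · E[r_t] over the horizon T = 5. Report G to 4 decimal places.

t=0: π = [0.2000, 0.4000, 0.2000, 0.2000], E[r] = 4.6000, γ^t·E[r] = 4.600000, running G = 4.600000
t=1: π = [0.2200, 0.1800, 0.3400, 0.2600], E[r] = 4.4400, γ^t·E[r] = 3.108000, running G = 7.708000
t=2: π = [0.2220, 0.2120, 0.3140, 0.2520], E[r] = 4.4640, γ^t·E[r] = 2.187360, running G = 9.895360
t=3: π = [0.2222, 0.2070, 0.3182, 0.2526], E[r] = 4.4596, γ^t·E[r] = 1.529643, running G = 11.425003
t=4: π = [0.2222, 0.2076, 0.3177, 0.2525], E[r] = 4.4601, γ^t·E[r] = 1.070875, running G = 12.495878

G = 12.4959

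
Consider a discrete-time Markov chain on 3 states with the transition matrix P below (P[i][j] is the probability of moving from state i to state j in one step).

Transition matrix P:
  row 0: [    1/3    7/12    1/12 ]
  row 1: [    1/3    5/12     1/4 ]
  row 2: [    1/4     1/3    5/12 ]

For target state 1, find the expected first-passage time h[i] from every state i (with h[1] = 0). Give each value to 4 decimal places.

First-step conditioning: h[1] = 0; for i ≠ 1, h[i] = 1 + Σ_k P[i][k]·h[k].
  h[0] = 1 + 1/3·h[0] + 1/12·h[2]
  h[2] = 1 + 1/4·h[0] + 5/12·h[2]
Solving the 2×2 linear system over states ≠ 1 gives exactly h = [96/53, 0, 132/53] (h[1] = 0 is the target).

h = [1.8113, 0.0000, 2.4906]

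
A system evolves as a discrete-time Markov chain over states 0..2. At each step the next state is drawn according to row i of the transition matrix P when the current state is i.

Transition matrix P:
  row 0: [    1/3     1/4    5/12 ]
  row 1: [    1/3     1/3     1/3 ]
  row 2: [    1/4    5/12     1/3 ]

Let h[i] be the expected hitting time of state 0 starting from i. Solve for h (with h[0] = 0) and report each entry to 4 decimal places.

First-step conditioning: h[0] = 0; for i ≠ 0, h[i] = 1 + Σ_k P[i][k]·h[k].
  h[1] = 1 + 1/3·h[1] + 1/3·h[2]
  h[2] = 1 + 5/12·h[1] + 1/3·h[2]
Solving the 2×2 linear system over states ≠ 0 gives exactly h = [0, 36/11, 39/11] (h[0] = 0 is the target).

h = [0.0000, 3.2727, 3.5455]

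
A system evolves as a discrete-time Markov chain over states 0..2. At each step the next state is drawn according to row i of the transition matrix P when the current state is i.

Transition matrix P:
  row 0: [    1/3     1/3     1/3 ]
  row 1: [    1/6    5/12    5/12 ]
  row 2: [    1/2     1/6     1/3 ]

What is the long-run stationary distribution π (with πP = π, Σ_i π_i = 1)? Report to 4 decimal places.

π = [0.3433, 0.2985, 0.3582]

Balance equations π_j = Σ_i π_i·P[i][j]:
  π_0 = 1/3·π_0 + 1/6·π_1 + 1/2·π_2
  π_1 = 1/3·π_0 + 5/12·π_1 + 1/6·π_2
  normalize: π_0 + π_1 + π_2 = 1
Solving the linear system gives exactly π = [23/67, 20/67, 24/67].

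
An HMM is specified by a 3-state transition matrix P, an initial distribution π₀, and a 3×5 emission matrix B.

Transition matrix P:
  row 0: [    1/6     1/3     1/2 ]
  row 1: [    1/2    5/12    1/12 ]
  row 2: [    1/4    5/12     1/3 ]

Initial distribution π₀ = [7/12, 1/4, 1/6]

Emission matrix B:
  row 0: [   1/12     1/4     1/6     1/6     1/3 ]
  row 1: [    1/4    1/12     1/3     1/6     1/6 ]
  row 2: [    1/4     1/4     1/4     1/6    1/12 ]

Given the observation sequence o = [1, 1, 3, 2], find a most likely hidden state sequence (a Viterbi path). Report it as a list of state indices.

path = [0, 2, 1, 1]

t=0: δ = [1.458e-01, 2.083e-02, 4.167e-02]  (obs o_0=1)
t=1: δ = [6.076e-03, 4.051e-03, 1.823e-02]  ψ = [0, 0, 0]  (obs o_1=1)
t=2: δ = [7.595e-04, 1.266e-03, 1.013e-03]  ψ = [2, 2, 2]  (obs o_2=3)
t=3: δ = [1.055e-04, 1.758e-04, 9.494e-05]  ψ = [1, 1, 0]  (obs o_3=2)
backtrack: best end state = 1; path = [0, 2, 1, 1]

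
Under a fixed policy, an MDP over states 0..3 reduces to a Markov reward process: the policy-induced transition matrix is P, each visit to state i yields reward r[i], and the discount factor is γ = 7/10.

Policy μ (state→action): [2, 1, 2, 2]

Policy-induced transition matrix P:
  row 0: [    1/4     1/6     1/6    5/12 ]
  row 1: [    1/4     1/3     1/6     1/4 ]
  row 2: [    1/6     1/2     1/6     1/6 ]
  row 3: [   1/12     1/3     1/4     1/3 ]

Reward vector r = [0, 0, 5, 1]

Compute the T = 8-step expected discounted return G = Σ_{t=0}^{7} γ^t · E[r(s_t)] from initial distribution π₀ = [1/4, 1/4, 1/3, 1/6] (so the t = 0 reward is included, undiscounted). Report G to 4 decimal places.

t=0: π = [0.2500, 0.2500, 0.3333, 0.1667], E[r] = 1.8333, γ^t·E[r] = 1.833333, running G = 1.833333
t=1: π = [0.1944, 0.3472, 0.1806, 0.2778], E[r] = 1.1806, γ^t·E[r] = 0.826389, running G = 2.659722
t=2: π = [0.1887, 0.3310, 0.1898, 0.2905], E[r] = 1.2396, γ^t·E[r] = 0.607396, running G = 3.267118
t=3: π = [0.1858, 0.3335, 0.1909, 0.2898], E[r] = 1.2442, γ^t·E[r] = 0.426765, running G = 3.693883
t=4: π = [0.1858, 0.3342, 0.1908, 0.2892], E[r] = 1.2433, γ^t·E[r] = 0.298517, running G = 3.992401
t=5: π = [0.1859, 0.3342, 0.1908, 0.2892], E[r] = 1.2430, γ^t·E[r] = 0.208911, running G = 4.201312
t=6: π = [0.1859, 0.3341, 0.1908, 0.2892], E[r] = 1.2430, γ^t·E[r] = 0.146238, running G = 4.347549
t=7: π = [0.1859, 0.3341, 0.1908, 0.2892], E[r] = 1.2430, γ^t·E[r] = 0.102367, running G = 4.449917

G = 4.4499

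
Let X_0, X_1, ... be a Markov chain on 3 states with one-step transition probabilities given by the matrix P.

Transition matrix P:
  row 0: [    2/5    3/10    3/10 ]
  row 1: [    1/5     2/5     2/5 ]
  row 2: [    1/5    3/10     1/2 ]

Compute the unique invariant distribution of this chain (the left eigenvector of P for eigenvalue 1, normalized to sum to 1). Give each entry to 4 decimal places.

π = [0.2500, 0.3333, 0.4167]

Balance equations π_j = Σ_i π_i·P[i][j]:
  π_0 = 2/5·π_0 + 1/5·π_1 + 1/5·π_2
  π_1 = 3/10·π_0 + 2/5·π_1 + 3/10·π_2
  normalize: π_0 + π_1 + π_2 = 1
Solving the linear system gives exactly π = [1/4, 1/3, 5/12].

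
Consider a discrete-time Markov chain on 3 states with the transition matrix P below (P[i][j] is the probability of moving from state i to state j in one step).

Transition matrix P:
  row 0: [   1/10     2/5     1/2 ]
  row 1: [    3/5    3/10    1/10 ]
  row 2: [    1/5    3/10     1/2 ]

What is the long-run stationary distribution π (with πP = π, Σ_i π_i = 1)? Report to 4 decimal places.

Balance equations π_j = Σ_i π_i·P[i][j]:
  π_0 = 1/10·π_0 + 3/5·π_1 + 1/5·π_2
  π_1 = 2/5·π_0 + 3/10·π_1 + 3/10·π_2
  normalize: π_0 + π_1 + π_2 = 1
Solving the linear system gives exactly π = [16/53, 35/106, 39/106].

π = [0.3019, 0.3302, 0.3679]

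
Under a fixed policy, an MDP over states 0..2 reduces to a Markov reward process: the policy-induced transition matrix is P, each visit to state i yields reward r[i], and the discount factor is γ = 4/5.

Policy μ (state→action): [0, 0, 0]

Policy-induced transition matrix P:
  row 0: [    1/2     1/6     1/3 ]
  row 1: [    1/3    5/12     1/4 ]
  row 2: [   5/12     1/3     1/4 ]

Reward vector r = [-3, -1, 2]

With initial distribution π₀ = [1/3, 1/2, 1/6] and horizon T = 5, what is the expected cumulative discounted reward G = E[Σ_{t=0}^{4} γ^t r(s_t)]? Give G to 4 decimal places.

t=0: π = [0.3333, 0.5000, 0.1667], E[r] = -1.1667, γ^t·E[r] = -1.166667, running G = -1.166667
t=1: π = [0.4028, 0.3194, 0.2778], E[r] = -0.9722, γ^t·E[r] = -0.777778, running G = -1.944444
t=2: π = [0.4236, 0.2928, 0.2836], E[r] = -0.9965, γ^t·E[r] = -0.637778, running G = -2.582222
t=3: π = [0.4276, 0.2871, 0.2853], E[r] = -0.9992, γ^t·E[r] = -0.511605, running G = -3.093827
t=4: π = [0.4284, 0.2860, 0.2856], E[r] = -0.9998, γ^t·E[r] = -0.409537, running G = -3.503365

G = -3.5034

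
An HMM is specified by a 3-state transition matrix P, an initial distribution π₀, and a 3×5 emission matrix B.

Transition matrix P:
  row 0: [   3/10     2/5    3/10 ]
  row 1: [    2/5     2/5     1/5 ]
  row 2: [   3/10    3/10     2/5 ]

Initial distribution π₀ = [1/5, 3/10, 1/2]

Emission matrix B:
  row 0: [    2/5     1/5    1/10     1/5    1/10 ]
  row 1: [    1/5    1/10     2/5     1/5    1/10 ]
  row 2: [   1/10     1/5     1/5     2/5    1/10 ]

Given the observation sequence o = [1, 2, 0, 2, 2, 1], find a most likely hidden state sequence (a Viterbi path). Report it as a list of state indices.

path = [2, 1, 0, 1, 1, 0]

t=0: δ = [4.000e-02, 3.000e-02, 1.000e-01]  (obs o_0=1)
t=1: δ = [3.000e-03, 1.200e-02, 8.000e-03]  ψ = [2, 2, 2]  (obs o_1=2)
t=2: δ = [1.920e-03, 9.600e-04, 3.200e-04]  ψ = [1, 1, 2]  (obs o_2=0)
t=3: δ = [5.760e-05, 3.072e-04, 1.152e-04]  ψ = [0, 0, 0]  (obs o_3=2)
t=4: δ = [1.229e-05, 4.915e-05, 1.229e-05]  ψ = [1, 1, 1]  (obs o_4=2)
t=5: δ = [3.932e-06, 1.966e-06, 1.966e-06]  ψ = [1, 1, 1]  (obs o_5=1)
backtrack: best end state = 0; path = [2, 1, 0, 1, 1, 0]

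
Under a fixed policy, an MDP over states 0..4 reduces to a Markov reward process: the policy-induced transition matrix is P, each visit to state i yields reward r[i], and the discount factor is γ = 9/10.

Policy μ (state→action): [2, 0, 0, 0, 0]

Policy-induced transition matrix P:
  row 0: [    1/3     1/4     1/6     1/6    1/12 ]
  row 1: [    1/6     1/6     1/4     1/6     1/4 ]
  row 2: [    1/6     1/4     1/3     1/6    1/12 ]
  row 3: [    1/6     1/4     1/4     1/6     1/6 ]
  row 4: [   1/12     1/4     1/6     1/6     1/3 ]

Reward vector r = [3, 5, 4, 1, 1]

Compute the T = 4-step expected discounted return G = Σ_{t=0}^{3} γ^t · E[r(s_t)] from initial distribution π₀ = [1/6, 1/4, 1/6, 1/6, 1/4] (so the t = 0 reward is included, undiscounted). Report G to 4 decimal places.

t=0: π = [0.1667, 0.2500, 0.1667, 0.1667, 0.2500], E[r] = 2.8333, γ^t·E[r] = 2.833333, running G = 2.833333
t=1: π = [0.1736, 0.2292, 0.2292, 0.1667, 0.2014], E[r] = 2.9514, γ^t·E[r] = 2.656250, running G = 5.489583
t=2: π = [0.1788, 0.2309, 0.2378, 0.1667, 0.1858], E[r] = 2.9948, γ^t·E[r] = 2.425781, running G = 7.915365
t=3: π = [0.1810, 0.2308, 0.2394, 0.1667, 0.1821], E[r] = 3.0033, γ^t·E[r] = 2.189426, running G = 10.104790

G = 10.1048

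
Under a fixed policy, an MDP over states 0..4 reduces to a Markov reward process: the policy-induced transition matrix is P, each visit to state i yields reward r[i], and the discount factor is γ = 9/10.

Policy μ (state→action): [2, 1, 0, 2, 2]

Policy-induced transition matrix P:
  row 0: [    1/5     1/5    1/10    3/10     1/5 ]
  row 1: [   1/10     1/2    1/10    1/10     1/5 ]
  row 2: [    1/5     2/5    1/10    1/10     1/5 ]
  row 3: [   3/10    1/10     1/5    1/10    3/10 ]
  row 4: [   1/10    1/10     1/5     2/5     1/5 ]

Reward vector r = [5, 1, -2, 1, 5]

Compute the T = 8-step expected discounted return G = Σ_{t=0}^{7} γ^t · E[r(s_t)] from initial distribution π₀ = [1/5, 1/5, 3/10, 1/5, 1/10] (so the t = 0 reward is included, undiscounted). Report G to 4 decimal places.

t=0: π = [0.2000, 0.2000, 0.3000, 0.2000, 0.1000], E[r] = 1.3000, γ^t·E[r] = 1.300000, running G = 1.300000
t=1: π = [0.1900, 0.2900, 0.1300, 0.1700, 0.2200], E[r] = 2.2500, γ^t·E[r] = 2.025000, running G = 3.325000
t=2: π = [0.1660, 0.2740, 0.1390, 0.2040, 0.2170], E[r] = 2.1150, γ^t·E[r] = 1.713150, running G = 5.038150
t=3: π = [0.1713, 0.2679, 0.1421, 0.1983, 0.2204], E[r] = 2.1405, γ^t·E[r] = 1.560425, running G = 6.598575
t=4: π = [0.1710, 0.2669, 0.1419, 0.2004, 0.2198], E[r] = 2.1377, γ^t·E[r] = 1.402552, running G = 8.001126
t=5: π = [0.1714, 0.2664, 0.1420, 0.2001, 0.2200], E[r] = 2.1395, γ^t·E[r] = 1.263378, running G = 9.264504
t=6: π = [0.1714, 0.2663, 0.1420, 0.2003, 0.2200], E[r] = 2.1395, γ^t·E[r] = 1.137005, running G = 10.401509
t=7: π = [0.1714, 0.2663, 0.1420, 0.2003, 0.2200], E[r] = 2.1396, γ^t·E[r] = 1.023367, running G = 11.424876

G = 11.4249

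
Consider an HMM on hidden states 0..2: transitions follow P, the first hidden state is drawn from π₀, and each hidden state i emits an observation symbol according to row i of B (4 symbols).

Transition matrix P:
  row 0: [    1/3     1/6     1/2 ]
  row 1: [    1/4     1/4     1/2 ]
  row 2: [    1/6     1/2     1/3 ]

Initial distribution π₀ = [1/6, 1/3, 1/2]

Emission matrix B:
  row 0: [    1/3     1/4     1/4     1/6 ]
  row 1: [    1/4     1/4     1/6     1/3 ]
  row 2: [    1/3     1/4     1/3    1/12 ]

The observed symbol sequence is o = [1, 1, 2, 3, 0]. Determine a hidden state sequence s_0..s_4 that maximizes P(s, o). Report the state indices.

t=0: δ = [4.167e-02, 8.333e-02, 1.250e-01]  (obs o_0=1)
t=1: δ = [5.208e-03, 1.562e-02, 1.042e-02]  ψ = [1, 2, 1]  (obs o_1=1)
t=2: δ = [9.766e-04, 8.681e-04, 2.604e-03]  ψ = [1, 2, 1]  (obs o_2=2)
t=3: δ = [7.234e-05, 4.340e-04, 7.234e-05]  ψ = [2, 2, 2]  (obs o_3=3)
t=4: δ = [3.617e-05, 2.713e-05, 7.234e-05]  ψ = [1, 1, 1]  (obs o_4=0)
backtrack: best end state = 2; path = [2, 1, 2, 1, 2]

path = [2, 1, 2, 1, 2]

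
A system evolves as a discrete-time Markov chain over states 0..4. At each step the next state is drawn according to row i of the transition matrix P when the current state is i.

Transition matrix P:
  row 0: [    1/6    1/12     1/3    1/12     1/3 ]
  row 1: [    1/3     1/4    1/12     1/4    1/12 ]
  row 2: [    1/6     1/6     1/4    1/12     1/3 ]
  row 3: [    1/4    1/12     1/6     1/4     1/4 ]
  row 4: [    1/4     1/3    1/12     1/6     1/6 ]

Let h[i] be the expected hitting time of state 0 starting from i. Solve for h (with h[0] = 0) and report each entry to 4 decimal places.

h = [0.0000, 3.5531, 4.2690, 3.9566, 3.8395]

First-step conditioning: h[0] = 0; for i ≠ 0, h[i] = 1 + Σ_k P[i][k]·h[k].
  h[1] = 1 + 1/4·h[1] + 1/12·h[2] + 1/4·h[3] + 1/12·h[4]
  h[2] = 1 + 1/6·h[1] + 1/4·h[2] + 1/12·h[3] + 1/3·h[4]
  h[3] = 1 + 1/12·h[1] + 1/6·h[2] + 1/4·h[3] + 1/4·h[4]
  h[4] = 1 + 1/3·h[1] + 1/12·h[2] + 1/6·h[3] + 1/6·h[4]
Solving the 4×4 linear system over states ≠ 0 gives exactly h = [0, 1638/461, 1968/461, 1824/461, 1770/461] (h[0] = 0 is the target).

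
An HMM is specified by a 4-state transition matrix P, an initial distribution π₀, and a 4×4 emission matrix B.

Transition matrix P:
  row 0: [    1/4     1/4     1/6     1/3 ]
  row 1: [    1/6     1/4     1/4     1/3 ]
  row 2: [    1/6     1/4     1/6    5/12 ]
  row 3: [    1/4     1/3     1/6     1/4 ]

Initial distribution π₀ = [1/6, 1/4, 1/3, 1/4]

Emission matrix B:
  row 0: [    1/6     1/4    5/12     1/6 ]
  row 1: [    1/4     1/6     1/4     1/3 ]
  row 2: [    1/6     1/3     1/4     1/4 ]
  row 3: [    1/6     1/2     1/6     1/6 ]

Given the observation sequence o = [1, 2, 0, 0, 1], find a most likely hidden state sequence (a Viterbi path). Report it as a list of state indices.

t=0: δ = [4.167e-02, 4.167e-02, 1.111e-01, 1.250e-01]  (obs o_0=1)
t=1: δ = [1.302e-02, 1.042e-02, 5.208e-03, 7.716e-03]  ψ = [3, 3, 3, 2]  (obs o_1=2)
t=2: δ = [5.425e-04, 8.138e-04, 4.340e-04, 7.234e-04]  ψ = [0, 0, 1, 0]  (obs o_2=0)
t=3: δ = [3.014e-05, 6.028e-05, 3.391e-05, 4.521e-05]  ψ = [3, 3, 1, 1]  (obs o_3=0)
t=4: δ = [2.826e-06, 2.512e-06, 5.023e-06, 1.005e-05]  ψ = [3, 1, 1, 1]  (obs o_4=1)
backtrack: best end state = 3; path = [3, 0, 3, 1, 3]

path = [3, 0, 3, 1, 3]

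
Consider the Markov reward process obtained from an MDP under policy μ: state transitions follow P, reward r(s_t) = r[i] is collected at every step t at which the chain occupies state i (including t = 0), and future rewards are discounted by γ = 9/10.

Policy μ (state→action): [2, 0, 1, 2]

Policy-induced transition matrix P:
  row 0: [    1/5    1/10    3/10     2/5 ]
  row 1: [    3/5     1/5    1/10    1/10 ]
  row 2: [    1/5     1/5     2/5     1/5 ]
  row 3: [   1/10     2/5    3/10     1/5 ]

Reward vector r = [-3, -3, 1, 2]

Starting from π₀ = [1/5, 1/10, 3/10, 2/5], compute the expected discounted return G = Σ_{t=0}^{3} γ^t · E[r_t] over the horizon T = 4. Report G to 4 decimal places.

t=0: π = [0.2000, 0.1000, 0.3000, 0.4000], E[r] = 0.2000, γ^t·E[r] = 0.200000, running G = 0.200000
t=1: π = [0.2000, 0.2600, 0.3100, 0.2300], E[r] = -0.6100, γ^t·E[r] = -0.549000, running G = -0.349000
t=2: π = [0.2810, 0.2260, 0.2790, 0.2140], E[r] = -0.8140, γ^t·E[r] = -0.659340, running G = -1.008340
t=3: π = [0.2690, 0.2147, 0.2827, 0.2336], E[r] = -0.7012, γ^t·E[r] = -0.511175, running G = -1.519515

G = -1.5195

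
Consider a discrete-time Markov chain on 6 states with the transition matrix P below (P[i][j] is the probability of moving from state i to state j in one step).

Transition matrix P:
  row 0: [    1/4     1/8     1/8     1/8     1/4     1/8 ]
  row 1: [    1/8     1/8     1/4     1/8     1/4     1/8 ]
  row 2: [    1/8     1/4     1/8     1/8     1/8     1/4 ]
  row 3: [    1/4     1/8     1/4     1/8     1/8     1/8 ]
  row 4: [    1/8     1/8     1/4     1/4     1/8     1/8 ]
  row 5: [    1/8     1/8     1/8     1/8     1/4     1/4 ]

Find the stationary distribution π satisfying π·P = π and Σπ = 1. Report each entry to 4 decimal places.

π = [0.1640, 0.1481, 0.1852, 0.1481, 0.1852, 0.1693]

Balance equations π_j = Σ_i π_i·P[i][j]:
  π_0 = 1/4·π_0 + 1/8·π_1 + 1/8·π_2 + 1/4·π_3 + 1/8·π_4 + 1/8·π_5
  π_1 = 1/8·π_0 + 1/8·π_1 + 1/4·π_2 + 1/8·π_3 + 1/8·π_4 + 1/8·π_5
  π_2 = 1/8·π_0 + 1/4·π_1 + 1/8·π_2 + 1/4·π_3 + 1/4·π_4 + 1/8·π_5
  π_3 = 1/8·π_0 + 1/8·π_1 + 1/8·π_2 + 1/8·π_3 + 1/4·π_4 + 1/8·π_5
  π_4 = 1/4·π_0 + 1/4·π_1 + 1/8·π_2 + 1/8·π_3 + 1/8·π_4 + 1/4·π_5
  normalize: π_0 + π_1 + π_2 + π_3 + π_4 + π_5 = 1
Solving the linear system gives exactly π = [31/189, 4/27, 5/27, 4/27, 5/27, 32/189].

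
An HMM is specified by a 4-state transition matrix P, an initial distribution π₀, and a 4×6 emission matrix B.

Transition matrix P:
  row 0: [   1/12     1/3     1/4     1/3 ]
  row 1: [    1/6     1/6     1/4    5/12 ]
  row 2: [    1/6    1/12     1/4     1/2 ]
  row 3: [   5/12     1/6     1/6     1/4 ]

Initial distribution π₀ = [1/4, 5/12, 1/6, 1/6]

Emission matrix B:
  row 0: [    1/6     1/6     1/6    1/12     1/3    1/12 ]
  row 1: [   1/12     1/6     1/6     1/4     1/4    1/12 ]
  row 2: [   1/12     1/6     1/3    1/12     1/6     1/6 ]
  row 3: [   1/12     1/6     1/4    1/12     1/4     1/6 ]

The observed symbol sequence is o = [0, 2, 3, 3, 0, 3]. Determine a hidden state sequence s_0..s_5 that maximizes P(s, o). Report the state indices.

path = [1, 3, 1, 3, 0, 1]

t=0: δ = [4.167e-02, 3.472e-02, 1.389e-02, 1.389e-02]  (obs o_0=0)
t=1: δ = [9.645e-04, 2.315e-03, 3.472e-03, 3.617e-03]  ψ = [1, 0, 0, 1]  (obs o_1=2)
t=2: δ = [1.256e-04, 1.507e-04, 7.234e-05, 1.447e-04]  ψ = [3, 3, 2, 2]  (obs o_2=3)
t=3: δ = [5.023e-06, 1.047e-05, 3.140e-06, 5.233e-06]  ψ = [3, 0, 1, 1]  (obs o_3=3)
t=4: δ = [3.634e-07, 1.454e-07, 2.180e-07, 3.634e-07]  ψ = [3, 1, 1, 1]  (obs o_4=0)
t=5: δ = [1.262e-08, 3.028e-08, 7.571e-09, 1.009e-08]  ψ = [3, 0, 0, 0]  (obs o_5=3)
backtrack: best end state = 1; path = [1, 3, 1, 3, 0, 1]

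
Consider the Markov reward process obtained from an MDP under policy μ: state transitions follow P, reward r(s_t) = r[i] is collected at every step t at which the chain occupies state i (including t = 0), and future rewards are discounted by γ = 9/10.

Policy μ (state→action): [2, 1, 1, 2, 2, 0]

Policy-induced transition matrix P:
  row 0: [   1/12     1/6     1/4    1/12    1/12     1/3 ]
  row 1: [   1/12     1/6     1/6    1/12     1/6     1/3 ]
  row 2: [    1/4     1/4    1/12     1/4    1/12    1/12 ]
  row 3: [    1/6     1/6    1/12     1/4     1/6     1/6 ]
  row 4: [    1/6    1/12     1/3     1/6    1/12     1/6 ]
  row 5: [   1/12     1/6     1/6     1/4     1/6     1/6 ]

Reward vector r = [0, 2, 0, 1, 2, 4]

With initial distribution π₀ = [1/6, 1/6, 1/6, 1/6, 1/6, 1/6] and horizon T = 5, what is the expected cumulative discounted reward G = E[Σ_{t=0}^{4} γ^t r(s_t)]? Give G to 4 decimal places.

t=0: π = [0.1667, 0.1667, 0.1667, 0.1667, 0.1667, 0.1667], E[r] = 1.5000, γ^t·E[r] = 1.500000, running G = 1.500000
t=1: π = [0.1389, 0.1667, 0.1806, 0.1806, 0.1250, 0.2083], E[r] = 1.5972, γ^t·E[r] = 1.437500, running G = 2.937500
t=2: π = [0.1389, 0.1713, 0.1690, 0.1887, 0.1296, 0.2025], E[r] = 1.6007, γ^t·E[r] = 1.296563, running G = 4.234063
t=3: π = [0.1380, 0.1699, 0.1700, 0.1875, 0.1302, 0.2043], E[r] = 1.6049, γ^t·E[r] = 1.170000, running G = 5.404063
t=4: π = [0.1381, 0.1700, 0.1701, 0.1878, 0.1301, 0.2038], E[r] = 1.6034, γ^t·E[r] = 1.051977, running G = 6.456039

G = 6.4560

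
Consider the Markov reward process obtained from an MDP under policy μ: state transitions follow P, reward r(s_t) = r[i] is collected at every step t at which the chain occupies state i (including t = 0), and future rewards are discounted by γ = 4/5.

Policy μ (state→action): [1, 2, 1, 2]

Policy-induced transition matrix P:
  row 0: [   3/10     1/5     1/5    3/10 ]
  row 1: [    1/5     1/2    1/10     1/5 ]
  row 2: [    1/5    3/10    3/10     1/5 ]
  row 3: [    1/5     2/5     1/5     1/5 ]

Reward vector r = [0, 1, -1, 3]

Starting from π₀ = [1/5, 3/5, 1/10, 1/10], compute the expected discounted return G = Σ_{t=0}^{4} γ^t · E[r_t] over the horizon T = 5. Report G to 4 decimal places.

G = 2.8906

t=0: π = [0.2000, 0.6000, 0.1000, 0.1000], E[r] = 0.8000, γ^t·E[r] = 0.800000, running G = 0.800000
t=1: π = [0.2200, 0.4100, 0.1500, 0.2200], E[r] = 0.9200, γ^t·E[r] = 0.736000, running G = 1.536000
t=2: π = [0.2220, 0.3820, 0.1740, 0.2220], E[r] = 0.8740, γ^t·E[r] = 0.559360, running G = 2.095360
t=3: π = [0.2222, 0.3764, 0.1792, 0.2222], E[r] = 0.8638, γ^t·E[r] = 0.442266, running G = 2.537626
t=4: π = [0.2222, 0.3753, 0.1803, 0.2222], E[r] = 0.8617, γ^t·E[r] = 0.352936, running G = 2.890562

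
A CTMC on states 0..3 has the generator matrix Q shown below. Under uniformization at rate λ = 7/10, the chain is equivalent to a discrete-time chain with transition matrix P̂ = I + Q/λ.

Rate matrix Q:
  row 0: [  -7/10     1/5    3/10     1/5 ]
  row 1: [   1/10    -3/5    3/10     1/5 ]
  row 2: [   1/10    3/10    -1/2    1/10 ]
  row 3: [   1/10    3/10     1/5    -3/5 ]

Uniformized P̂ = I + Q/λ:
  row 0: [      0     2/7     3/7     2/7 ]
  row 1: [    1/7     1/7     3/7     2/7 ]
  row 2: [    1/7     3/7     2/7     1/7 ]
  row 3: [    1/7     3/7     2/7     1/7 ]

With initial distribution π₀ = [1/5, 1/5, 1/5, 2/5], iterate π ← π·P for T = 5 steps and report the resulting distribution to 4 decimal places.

π = [0.1250, 0.3195, 0.3492, 0.2063]

t=0: π = [0.2000, 0.2000, 0.2000, 0.4000]
t=1: π = [0.1143, 0.3429, 0.3429, 0.2000]
t=2: π = [0.1265, 0.3143, 0.3510, 0.2082]
t=3: π = [0.1248, 0.3207, 0.3487, 0.2058]
t=4: π = [0.1250, 0.3191, 0.3494, 0.2065]
t=5: π = [0.1250, 0.3195, 0.3492, 0.2063]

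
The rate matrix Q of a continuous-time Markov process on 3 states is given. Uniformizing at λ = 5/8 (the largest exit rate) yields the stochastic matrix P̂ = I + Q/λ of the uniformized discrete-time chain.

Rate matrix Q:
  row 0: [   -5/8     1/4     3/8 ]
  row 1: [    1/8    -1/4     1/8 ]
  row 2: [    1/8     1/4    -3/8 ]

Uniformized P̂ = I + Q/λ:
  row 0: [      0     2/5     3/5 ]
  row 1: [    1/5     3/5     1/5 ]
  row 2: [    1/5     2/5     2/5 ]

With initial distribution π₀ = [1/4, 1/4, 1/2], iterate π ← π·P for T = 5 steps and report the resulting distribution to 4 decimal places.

π = [0.1666, 0.4999, 0.3334]

t=0: π = [0.2500, 0.2500, 0.5000]
t=1: π = [0.1500, 0.4500, 0.4000]
t=2: π = [0.1700, 0.4900, 0.3400]
t=3: π = [0.1660, 0.4980, 0.3360]
t=4: π = [0.1668, 0.4996, 0.3336]
t=5: π = [0.1666, 0.4999, 0.3334]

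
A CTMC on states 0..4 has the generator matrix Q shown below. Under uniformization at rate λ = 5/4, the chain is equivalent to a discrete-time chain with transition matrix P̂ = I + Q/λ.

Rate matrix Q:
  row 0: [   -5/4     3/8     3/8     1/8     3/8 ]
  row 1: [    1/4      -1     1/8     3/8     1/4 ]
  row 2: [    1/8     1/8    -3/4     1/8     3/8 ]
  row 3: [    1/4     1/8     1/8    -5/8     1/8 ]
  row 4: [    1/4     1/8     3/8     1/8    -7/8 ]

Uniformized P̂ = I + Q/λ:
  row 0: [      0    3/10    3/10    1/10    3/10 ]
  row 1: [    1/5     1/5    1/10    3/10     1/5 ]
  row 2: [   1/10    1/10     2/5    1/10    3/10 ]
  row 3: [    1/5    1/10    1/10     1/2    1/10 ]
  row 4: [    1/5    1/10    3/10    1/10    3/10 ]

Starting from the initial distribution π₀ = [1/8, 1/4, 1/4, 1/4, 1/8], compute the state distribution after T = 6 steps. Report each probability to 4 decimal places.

π = [0.1456, 0.1435, 0.2535, 0.2150, 0.2425]

t=0: π = [0.1250, 0.2500, 0.2500, 0.2500, 0.1250]
t=1: π = [0.1500, 0.1500, 0.2250, 0.2500, 0.2250]
t=2: π = [0.1475, 0.1450, 0.2425, 0.2300, 0.2350]
t=3: π = [0.1463, 0.1440, 0.2493, 0.2210, 0.2395]
t=4: π = [0.1458, 0.1437, 0.2519, 0.2172, 0.2414]
t=5: π = [0.1456, 0.1435, 0.2530, 0.2156, 0.2422]
t=6: π = [0.1456, 0.1435, 0.2535, 0.2150, 0.2425]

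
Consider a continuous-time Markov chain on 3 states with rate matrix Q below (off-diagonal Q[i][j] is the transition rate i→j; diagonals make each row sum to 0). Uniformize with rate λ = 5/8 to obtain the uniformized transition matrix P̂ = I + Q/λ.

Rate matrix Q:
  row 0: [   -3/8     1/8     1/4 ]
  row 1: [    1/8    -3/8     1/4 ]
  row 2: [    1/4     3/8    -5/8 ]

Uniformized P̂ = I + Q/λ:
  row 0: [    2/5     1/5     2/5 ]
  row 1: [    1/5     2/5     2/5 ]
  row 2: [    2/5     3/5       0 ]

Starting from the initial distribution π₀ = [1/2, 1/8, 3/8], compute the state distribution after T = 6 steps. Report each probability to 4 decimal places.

π = [0.3213, 0.3926, 0.2861]

t=0: π = [0.5000, 0.1250, 0.3750]
t=1: π = [0.3750, 0.3750, 0.2500]
t=2: π = [0.3250, 0.3750, 0.3000]
t=3: π = [0.3250, 0.3950, 0.2800]
t=4: π = [0.3210, 0.3910, 0.2880]
t=5: π = [0.3218, 0.3934, 0.2848]
t=6: π = [0.3213, 0.3926, 0.2861]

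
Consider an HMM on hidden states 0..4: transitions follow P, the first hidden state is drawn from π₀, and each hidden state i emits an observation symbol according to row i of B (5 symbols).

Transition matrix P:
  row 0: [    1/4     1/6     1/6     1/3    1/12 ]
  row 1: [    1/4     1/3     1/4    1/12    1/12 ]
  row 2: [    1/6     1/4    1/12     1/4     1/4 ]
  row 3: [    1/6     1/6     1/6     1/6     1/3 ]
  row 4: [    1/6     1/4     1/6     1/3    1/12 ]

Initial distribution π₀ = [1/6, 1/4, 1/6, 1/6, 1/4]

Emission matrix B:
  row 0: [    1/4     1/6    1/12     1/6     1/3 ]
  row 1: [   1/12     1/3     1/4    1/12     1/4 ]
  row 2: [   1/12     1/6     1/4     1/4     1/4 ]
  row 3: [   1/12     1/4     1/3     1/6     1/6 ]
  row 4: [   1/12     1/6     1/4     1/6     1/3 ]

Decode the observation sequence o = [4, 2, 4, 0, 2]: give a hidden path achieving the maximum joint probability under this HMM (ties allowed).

t=0: δ = [5.556e-02, 6.250e-02, 4.167e-02, 2.778e-02, 8.333e-02]  (obs o_0=4)
t=1: δ = [1.302e-03, 5.208e-03, 3.906e-03, 9.259e-03, 2.604e-03]  ψ = [1, 1, 1, 4, 2]  (obs o_1=2)
t=2: δ = [5.144e-04, 4.340e-04, 3.858e-04, 2.572e-04, 1.029e-03]  ψ = [3, 1, 3, 3, 3]  (obs o_2=4)
t=3: δ = [4.287e-05, 2.143e-05, 1.429e-05, 2.858e-05, 8.038e-06]  ψ = [4, 4, 4, 4, 2]  (obs o_3=0)
t=4: δ = [8.931e-07, 1.786e-06, 1.786e-06, 4.763e-06, 2.381e-06]  ψ = [0, 0, 0, 0, 3]  (obs o_4=2)
backtrack: best end state = 3; path = [4, 3, 4, 0, 3]

path = [4, 3, 4, 0, 3]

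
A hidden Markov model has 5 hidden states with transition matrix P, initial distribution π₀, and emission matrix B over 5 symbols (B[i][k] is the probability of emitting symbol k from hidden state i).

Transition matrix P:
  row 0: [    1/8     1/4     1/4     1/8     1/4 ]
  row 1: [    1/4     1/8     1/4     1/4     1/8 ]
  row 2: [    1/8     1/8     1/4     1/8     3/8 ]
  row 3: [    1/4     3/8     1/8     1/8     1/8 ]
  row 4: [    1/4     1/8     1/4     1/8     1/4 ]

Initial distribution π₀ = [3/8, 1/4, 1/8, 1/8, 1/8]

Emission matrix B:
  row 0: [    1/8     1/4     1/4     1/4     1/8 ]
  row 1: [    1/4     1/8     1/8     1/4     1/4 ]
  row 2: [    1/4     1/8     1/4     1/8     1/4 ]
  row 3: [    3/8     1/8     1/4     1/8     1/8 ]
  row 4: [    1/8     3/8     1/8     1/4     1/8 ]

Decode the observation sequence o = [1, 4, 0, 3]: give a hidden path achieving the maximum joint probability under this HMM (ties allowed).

path = [0, 1, 3, 1]

t=0: δ = [9.375e-02, 3.125e-02, 1.562e-02, 1.562e-02, 4.688e-02]  (obs o_0=1)
t=1: δ = [1.465e-03, 5.859e-03, 5.859e-03, 1.465e-03, 2.930e-03]  ψ = [0, 0, 0, 0, 0]  (obs o_1=4)
t=2: δ = [1.831e-04, 1.831e-04, 3.662e-04, 5.493e-04, 2.747e-04]  ψ = [1, 1, 1, 1, 2]  (obs o_2=0)
t=3: δ = [3.433e-05, 5.150e-05, 1.144e-05, 8.583e-06, 3.433e-05]  ψ = [3, 3, 2, 3, 2]  (obs o_3=3)
backtrack: best end state = 1; path = [0, 1, 3, 1]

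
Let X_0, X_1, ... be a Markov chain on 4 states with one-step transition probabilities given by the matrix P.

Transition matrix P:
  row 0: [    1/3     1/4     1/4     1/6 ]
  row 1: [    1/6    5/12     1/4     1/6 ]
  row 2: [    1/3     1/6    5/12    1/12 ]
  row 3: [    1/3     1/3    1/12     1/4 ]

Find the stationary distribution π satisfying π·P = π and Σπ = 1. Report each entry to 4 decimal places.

Balance equations π_j = Σ_i π_i·P[i][j]:
  π_0 = 1/3·π_0 + 1/6·π_1 + 1/3·π_2 + 1/3·π_3
  π_1 = 1/4·π_0 + 5/12·π_1 + 1/6·π_2 + 1/3·π_3
  π_2 = 1/4·π_0 + 1/4·π_1 + 5/12·π_2 + 1/12·π_3
  normalize: π_0 + π_1 + π_2 + π_3 = 1
Solving the linear system gives exactly π = [77/270, 13/45, 29/108, 17/108].

π = [0.2852, 0.2889, 0.2685, 0.1574]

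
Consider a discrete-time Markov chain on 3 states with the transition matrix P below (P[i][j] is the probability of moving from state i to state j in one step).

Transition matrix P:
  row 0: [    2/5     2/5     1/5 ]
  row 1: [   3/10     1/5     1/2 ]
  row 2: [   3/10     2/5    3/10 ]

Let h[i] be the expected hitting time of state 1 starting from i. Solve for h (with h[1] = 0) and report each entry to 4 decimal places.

First-step conditioning: h[1] = 0; for i ≠ 1, h[i] = 1 + Σ_k P[i][k]·h[k].
  h[0] = 1 + 2/5·h[0] + 1/5·h[2]
  h[2] = 1 + 3/10·h[0] + 3/10·h[2]
Solving the 2×2 linear system over states ≠ 1 gives exactly h = [5/2, 0, 5/2] (h[1] = 0 is the target).

h = [2.5000, 0.0000, 2.5000]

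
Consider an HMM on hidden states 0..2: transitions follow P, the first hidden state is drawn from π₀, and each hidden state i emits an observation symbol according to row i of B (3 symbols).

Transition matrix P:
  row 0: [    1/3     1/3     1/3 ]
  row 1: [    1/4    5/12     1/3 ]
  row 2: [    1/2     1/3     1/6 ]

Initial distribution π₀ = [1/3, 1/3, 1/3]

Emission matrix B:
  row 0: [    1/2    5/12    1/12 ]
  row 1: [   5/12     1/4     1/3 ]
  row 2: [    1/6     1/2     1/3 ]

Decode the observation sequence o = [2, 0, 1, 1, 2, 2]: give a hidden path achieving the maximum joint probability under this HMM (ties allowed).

t=0: δ = [2.778e-02, 1.111e-01, 1.111e-01]  (obs o_0=2)
t=1: δ = [2.778e-02, 1.929e-02, 6.173e-03]  ψ = [2, 1, 1]  (obs o_1=0)
t=2: δ = [3.858e-03, 2.315e-03, 4.630e-03]  ψ = [0, 0, 0]  (obs o_2=1)
t=3: δ = [9.645e-04, 3.858e-04, 6.430e-04]  ψ = [2, 2, 0]  (obs o_3=1)
t=4: δ = [2.679e-05, 1.072e-04, 1.072e-04]  ψ = [0, 0, 0]  (obs o_4=2)
t=5: δ = [4.465e-06, 1.488e-05, 1.191e-05]  ψ = [2, 1, 1]  (obs o_5=2)
backtrack: best end state = 1; path = [2, 0, 2, 0, 1, 1]

path = [2, 0, 2, 0, 1, 1]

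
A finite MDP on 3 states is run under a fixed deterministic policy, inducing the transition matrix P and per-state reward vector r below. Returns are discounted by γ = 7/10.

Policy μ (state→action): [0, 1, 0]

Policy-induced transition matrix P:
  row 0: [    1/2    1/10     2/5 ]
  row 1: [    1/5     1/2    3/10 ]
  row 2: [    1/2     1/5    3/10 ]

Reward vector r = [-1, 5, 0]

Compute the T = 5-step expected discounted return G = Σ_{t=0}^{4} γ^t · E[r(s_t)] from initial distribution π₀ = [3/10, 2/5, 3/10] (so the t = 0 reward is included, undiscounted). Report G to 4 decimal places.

G = 3.2809

t=0: π = [0.3000, 0.4000, 0.3000], E[r] = 1.7000, γ^t·E[r] = 1.700000, running G = 1.700000
t=1: π = [0.3800, 0.2900, 0.3300], E[r] = 1.0700, γ^t·E[r] = 0.749000, running G = 2.449000
t=2: π = [0.4130, 0.2490, 0.3380], E[r] = 0.8320, γ^t·E[r] = 0.407680, running G = 2.856680
t=3: π = [0.4253, 0.2334, 0.3413], E[r] = 0.7417, γ^t·E[r] = 0.254403, running G = 3.111083
t=4: π = [0.4300, 0.2275, 0.3425], E[r] = 0.7075, γ^t·E[r] = 0.169864, running G = 3.280947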